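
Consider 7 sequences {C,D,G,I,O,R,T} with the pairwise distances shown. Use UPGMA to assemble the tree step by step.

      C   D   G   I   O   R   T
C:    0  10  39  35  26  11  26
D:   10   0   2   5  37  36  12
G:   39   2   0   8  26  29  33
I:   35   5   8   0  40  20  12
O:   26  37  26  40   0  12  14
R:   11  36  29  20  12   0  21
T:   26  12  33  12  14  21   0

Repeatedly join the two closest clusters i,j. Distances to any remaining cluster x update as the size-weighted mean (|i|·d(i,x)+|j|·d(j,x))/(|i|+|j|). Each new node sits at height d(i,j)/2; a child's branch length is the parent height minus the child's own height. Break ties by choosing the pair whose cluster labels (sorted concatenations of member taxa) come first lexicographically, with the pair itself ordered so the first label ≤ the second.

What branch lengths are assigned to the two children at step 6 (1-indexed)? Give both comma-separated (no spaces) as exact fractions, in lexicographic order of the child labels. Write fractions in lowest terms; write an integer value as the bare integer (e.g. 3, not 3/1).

37/12,251/24

iteration 1: select D,G (d=2); attach at lengths (1, 1); label the merged cluster DG
  updated: d(C,DG)=49/2, d(DG,I)=13/2, d(DG,O)=63/2, d(DG,R)=65/2, d(DG,T)=45/2
iteration 2: select DG,I (d=13/2); attach at lengths (9/4, 13/4); label the merged cluster DGI
  updated: d(C,DGI)=28, d(DGI,O)=103/3, d(DGI,R)=85/3, d(DGI,T)=19
iteration 3: select C,R (d=11); attach at lengths (11/2, 11/2); label the merged cluster CR
  updated: d(CR,DGI)=169/6, d(CR,O)=19, d(CR,T)=47/2
iteration 4: select O,T (d=14); attach at lengths (7, 7); label the merged cluster OT
  updated: d(CR,OT)=85/4, d(DGI,OT)=80/3
iteration 5: select CR,OT (d=85/4); attach at lengths (41/8, 29/8); label the merged cluster CORT
  updated: d(CORT,DGI)=329/12
iteration 6: select CORT,DGI (d=329/12); attach at lengths (37/12, 251/24); label the merged cluster CDGIORT
final tree: (((C:11/2,R:11/2):41/8,(O:7,T:7):29/8):37/12,((D:1,G:1):9/4,I:13/4):251/24)
total length: 1315/24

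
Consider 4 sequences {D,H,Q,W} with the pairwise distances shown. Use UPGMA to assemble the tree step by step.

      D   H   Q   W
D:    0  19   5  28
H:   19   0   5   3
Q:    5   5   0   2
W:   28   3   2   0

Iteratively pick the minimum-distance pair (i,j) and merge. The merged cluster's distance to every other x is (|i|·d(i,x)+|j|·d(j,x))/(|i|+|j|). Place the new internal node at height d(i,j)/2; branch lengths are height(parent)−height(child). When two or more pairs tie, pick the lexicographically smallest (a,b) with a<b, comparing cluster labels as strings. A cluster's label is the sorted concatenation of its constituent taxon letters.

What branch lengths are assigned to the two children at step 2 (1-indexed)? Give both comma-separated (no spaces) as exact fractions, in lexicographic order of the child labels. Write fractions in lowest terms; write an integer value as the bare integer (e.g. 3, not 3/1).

2,1

iteration 1: select Q,W (d=2); attach at lengths (1, 1); label the merged cluster QW
  updated: d(D,QW)=33/2, d(H,QW)=4
iteration 2: select H,QW (d=4); attach at lengths (2, 1); label the merged cluster HQW
  updated: d(D,HQW)=52/3
iteration 3: select D,HQW (d=52/3); attach at lengths (26/3, 20/3); label the merged cluster DHQW
final tree: (D:26/3,(H:2,(Q:1,W:1):1):20/3)
total length: 61/3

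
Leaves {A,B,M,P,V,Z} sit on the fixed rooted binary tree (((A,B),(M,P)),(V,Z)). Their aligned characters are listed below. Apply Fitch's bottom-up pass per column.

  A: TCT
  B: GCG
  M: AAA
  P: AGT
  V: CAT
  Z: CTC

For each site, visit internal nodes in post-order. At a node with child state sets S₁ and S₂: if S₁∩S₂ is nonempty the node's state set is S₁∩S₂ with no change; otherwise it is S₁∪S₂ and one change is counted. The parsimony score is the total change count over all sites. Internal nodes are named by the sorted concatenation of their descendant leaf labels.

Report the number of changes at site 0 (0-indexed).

[col 0] AB: children A:{T}, B:{G} ∪→ {G,T}; cost 1
[col 0] MP: children M:{A}, P:{A} ∩→ {A}; cost 0
[col 0] ABMP: children AB:{G,T}, MP:{A} ∪→ {A,G,T}; cost 1
[col 0] VZ: children V:{C}, Z:{C} ∩→ {C}; cost 0
[col 0] ABMPVZ: children ABMP:{A,G,T}, VZ:{C} ∪→ {A,C,G,T}; cost 1
[col 1] AB: children A:{C}, B:{C} ∩→ {C}; cost 0
[col 1] MP: children M:{A}, P:{G} ∪→ {A,G}; cost 1
[col 1] ABMP: children AB:{C}, MP:{A,G} ∪→ {A,C,G}; cost 1
[col 1] VZ: children V:{A}, Z:{T} ∪→ {A,T}; cost 1
[col 1] ABMPVZ: children ABMP:{A,C,G}, VZ:{A,T} ∩→ {A}; cost 0
[col 2] AB: children A:{T}, B:{G} ∪→ {G,T}; cost 1
[col 2] MP: children M:{A}, P:{T} ∪→ {A,T}; cost 1
[col 2] ABMP: children AB:{G,T}, MP:{A,T} ∩→ {T}; cost 0
[col 2] VZ: children V:{T}, Z:{C} ∪→ {C,T}; cost 1
[col 2] ABMPVZ: children ABMP:{T}, VZ:{C,T} ∩→ {T}; cost 0
per-site changes: [3, 3, 3]; total = 9

3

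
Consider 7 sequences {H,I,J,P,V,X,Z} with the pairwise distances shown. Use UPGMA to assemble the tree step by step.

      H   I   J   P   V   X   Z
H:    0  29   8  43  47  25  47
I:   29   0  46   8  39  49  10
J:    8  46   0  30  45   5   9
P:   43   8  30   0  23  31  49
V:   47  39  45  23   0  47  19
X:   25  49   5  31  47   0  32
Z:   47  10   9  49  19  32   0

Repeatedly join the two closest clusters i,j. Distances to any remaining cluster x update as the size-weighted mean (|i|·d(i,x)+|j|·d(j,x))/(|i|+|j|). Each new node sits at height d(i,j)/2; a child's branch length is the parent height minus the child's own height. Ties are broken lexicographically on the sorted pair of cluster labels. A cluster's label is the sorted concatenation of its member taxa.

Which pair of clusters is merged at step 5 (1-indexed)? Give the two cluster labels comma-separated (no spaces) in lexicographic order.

IP,VZ

step 1: merge (J,X) at d=5; branch lengths J→5/2, X→5/2; new cluster JX
  updated: d(H,JX)=33/2, d(I,JX)=95/2, d(JX,P)=61/2, d(JX,V)=46, d(JX,Z)=41/2
step 2: merge (I,P) at d=8; branch lengths I→4, P→4; new cluster IP
  updated: d(H,IP)=36, d(IP,JX)=39, d(IP,V)=31, d(IP,Z)=59/2
step 3: merge (H,JX) at d=33/2; branch lengths H→33/4, JX→23/4; new cluster HJX
  updated: d(HJX,IP)=38, d(HJX,V)=139/3, d(HJX,Z)=88/3
step 4: merge (V,Z) at d=19; branch lengths V→19/2, Z→19/2; new cluster VZ
  updated: d(HJX,VZ)=227/6, d(IP,VZ)=121/4
step 5: merge (IP,VZ) at d=121/4; branch lengths IP→89/8, VZ→45/8; new cluster IPVZ
  updated: d(HJX,IPVZ)=455/12
step 6: merge (HJX,IPVZ) at d=455/12; branch lengths HJX→257/24, IPVZ→23/6; new cluster HIJPVXZ
final tree: ((H:33/4,(J:5/2,X:5/2):23/4):257/24,((I:4,P:4):89/8,(V:19/2,Z:19/2):45/8):23/6)
total length: 1855/24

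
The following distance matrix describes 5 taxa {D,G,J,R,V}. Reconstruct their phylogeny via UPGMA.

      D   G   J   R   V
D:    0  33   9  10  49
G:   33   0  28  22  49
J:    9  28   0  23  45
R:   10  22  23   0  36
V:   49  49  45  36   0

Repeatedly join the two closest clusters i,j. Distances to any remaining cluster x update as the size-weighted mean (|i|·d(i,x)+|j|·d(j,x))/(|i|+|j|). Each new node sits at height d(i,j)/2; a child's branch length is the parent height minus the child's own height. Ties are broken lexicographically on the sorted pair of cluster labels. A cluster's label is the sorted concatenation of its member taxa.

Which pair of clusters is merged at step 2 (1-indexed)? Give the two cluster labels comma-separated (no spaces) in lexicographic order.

1. join D+J (d=9) ⇒ DJ; edges |D|=9/2, |J|=9/2
  updated: d(DJ,G)=61/2, d(DJ,R)=33/2, d(DJ,V)=47
2. join DJ+R (d=33/2) ⇒ DJR; edges |DJ|=15/4, |R|=33/4
  updated: d(DJR,G)=83/3, d(DJR,V)=130/3
3. join DJR+G (d=83/3) ⇒ DGJR; edges |DJR|=67/12, |G|=83/6
  updated: d(DGJR,V)=179/4
4. join DGJR+V (d=179/4) ⇒ DGJRV; edges |DGJR|=205/24, |V|=179/8
final tree: ((((D:9/2,J:9/2):15/4,R:33/4):67/12,G:83/6):205/24,V:179/8)
total length: 214/3

DJ,R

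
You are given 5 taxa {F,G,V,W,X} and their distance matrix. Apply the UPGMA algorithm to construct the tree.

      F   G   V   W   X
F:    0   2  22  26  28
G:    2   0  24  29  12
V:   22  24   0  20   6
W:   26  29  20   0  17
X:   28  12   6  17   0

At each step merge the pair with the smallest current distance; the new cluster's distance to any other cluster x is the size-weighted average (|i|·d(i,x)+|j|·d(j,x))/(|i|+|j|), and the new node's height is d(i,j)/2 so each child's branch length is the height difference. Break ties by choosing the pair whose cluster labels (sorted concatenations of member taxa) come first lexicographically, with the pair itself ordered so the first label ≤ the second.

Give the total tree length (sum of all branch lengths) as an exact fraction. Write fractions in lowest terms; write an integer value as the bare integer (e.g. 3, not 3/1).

147/4

step 1: merge (F,G) at d=2; branch lengths F→1, G→1; new cluster FG
  updated: d(FG,V)=23, d(FG,W)=55/2, d(FG,X)=20
step 2: merge (V,X) at d=6; branch lengths V→3, X→3; new cluster VX
  updated: d(FG,VX)=43/2, d(VX,W)=37/2
step 3: merge (VX,W) at d=37/2; branch lengths VX→25/4, W→37/4; new cluster VWX
  updated: d(FG,VWX)=47/2
step 4: merge (FG,VWX) at d=47/2; branch lengths FG→43/4, VWX→5/2; new cluster FGVWX
final tree: ((F:1,G:1):43/4,((V:3,X:3):25/4,W:37/4):5/2)
total length: 147/4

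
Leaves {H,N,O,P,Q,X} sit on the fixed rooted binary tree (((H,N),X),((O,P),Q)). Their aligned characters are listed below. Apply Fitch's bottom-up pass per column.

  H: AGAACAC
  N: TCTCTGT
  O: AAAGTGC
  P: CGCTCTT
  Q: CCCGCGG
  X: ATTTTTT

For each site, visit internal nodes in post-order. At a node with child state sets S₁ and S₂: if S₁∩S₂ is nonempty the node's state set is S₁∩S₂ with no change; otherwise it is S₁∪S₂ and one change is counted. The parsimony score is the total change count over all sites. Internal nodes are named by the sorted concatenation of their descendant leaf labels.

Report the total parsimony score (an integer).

[col 0] HN: children H:{A}, N:{T} ∪→ {A,T}; cost 1
[col 0] HNX: children HN:{A,T}, X:{A} ∩→ {A}; cost 0
[col 0] OP: children O:{A}, P:{C} ∪→ {A,C}; cost 1
[col 0] OPQ: children OP:{A,C}, Q:{C} ∩→ {C}; cost 0
[col 0] HNOPQX: children HNX:{A}, OPQ:{C} ∪→ {A,C}; cost 1
[col 1] HN: children H:{G}, N:{C} ∪→ {C,G}; cost 1
[col 1] HNX: children HN:{C,G}, X:{T} ∪→ {C,G,T}; cost 1
[col 1] OP: children O:{A}, P:{G} ∪→ {A,G}; cost 1
[col 1] OPQ: children OP:{A,G}, Q:{C} ∪→ {A,C,G}; cost 1
[col 1] HNOPQX: children HNX:{C,G,T}, OPQ:{A,C,G} ∩→ {C,G}; cost 0
[col 2] HN: children H:{A}, N:{T} ∪→ {A,T}; cost 1
[col 2] HNX: children HN:{A,T}, X:{T} ∩→ {T}; cost 0
[col 2] OP: children O:{A}, P:{C} ∪→ {A,C}; cost 1
[col 2] OPQ: children OP:{A,C}, Q:{C} ∩→ {C}; cost 0
[col 2] HNOPQX: children HNX:{T}, OPQ:{C} ∪→ {C,T}; cost 1
[col 3] HN: children H:{A}, N:{C} ∪→ {A,C}; cost 1
[col 3] HNX: children HN:{A,C}, X:{T} ∪→ {A,C,T}; cost 1
[col 3] OP: children O:{G}, P:{T} ∪→ {G,T}; cost 1
[col 3] OPQ: children OP:{G,T}, Q:{G} ∩→ {G}; cost 0
[col 3] HNOPQX: children HNX:{A,C,T}, OPQ:{G} ∪→ {A,C,G,T}; cost 1
[col 4] HN: children H:{C}, N:{T} ∪→ {C,T}; cost 1
[col 4] HNX: children HN:{C,T}, X:{T} ∩→ {T}; cost 0
[col 4] OP: children O:{T}, P:{C} ∪→ {C,T}; cost 1
[col 4] OPQ: children OP:{C,T}, Q:{C} ∩→ {C}; cost 0
[col 4] HNOPQX: children HNX:{T}, OPQ:{C} ∪→ {C,T}; cost 1
[col 5] HN: children H:{A}, N:{G} ∪→ {A,G}; cost 1
[col 5] HNX: children HN:{A,G}, X:{T} ∪→ {A,G,T}; cost 1
[col 5] OP: children O:{G}, P:{T} ∪→ {G,T}; cost 1
[col 5] OPQ: children OP:{G,T}, Q:{G} ∩→ {G}; cost 0
[col 5] HNOPQX: children HNX:{A,G,T}, OPQ:{G} ∩→ {G}; cost 0
[col 6] HN: children H:{C}, N:{T} ∪→ {C,T}; cost 1
[col 6] HNX: children HN:{C,T}, X:{T} ∩→ {T}; cost 0
[col 6] OP: children O:{C}, P:{T} ∪→ {C,T}; cost 1
[col 6] OPQ: children OP:{C,T}, Q:{G} ∪→ {C,G,T}; cost 1
[col 6] HNOPQX: children HNX:{T}, OPQ:{C,G,T} ∩→ {T}; cost 0
per-site changes: [3, 4, 3, 4, 3, 3, 3]; total = 23

23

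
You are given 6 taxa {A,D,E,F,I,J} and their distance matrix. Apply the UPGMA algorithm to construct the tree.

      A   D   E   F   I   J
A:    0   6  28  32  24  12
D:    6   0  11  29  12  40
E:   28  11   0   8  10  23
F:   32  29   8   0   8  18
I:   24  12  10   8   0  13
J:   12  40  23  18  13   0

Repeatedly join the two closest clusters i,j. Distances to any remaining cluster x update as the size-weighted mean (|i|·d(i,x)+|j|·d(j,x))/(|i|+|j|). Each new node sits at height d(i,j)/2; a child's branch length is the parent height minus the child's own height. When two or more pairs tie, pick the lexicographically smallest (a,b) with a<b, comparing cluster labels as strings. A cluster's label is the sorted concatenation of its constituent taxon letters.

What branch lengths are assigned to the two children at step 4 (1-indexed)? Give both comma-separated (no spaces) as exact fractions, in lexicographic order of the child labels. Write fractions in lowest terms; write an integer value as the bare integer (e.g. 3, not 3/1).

9/2,9

iteration 1: select A,D (d=6); attach at lengths (3, 3); label the merged cluster AD
  updated: d(AD,E)=39/2, d(AD,F)=61/2, d(AD,I)=18, d(AD,J)=26
iteration 2: select E,F (d=8); attach at lengths (4, 4); label the merged cluster EF
  updated: d(AD,EF)=25, d(EF,I)=9, d(EF,J)=41/2
iteration 3: select EF,I (d=9); attach at lengths (1/2, 9/2); label the merged cluster EFI
  updated: d(AD,EFI)=68/3, d(EFI,J)=18
iteration 4: select EFI,J (d=18); attach at lengths (9/2, 9); label the merged cluster EFIJ
  updated: d(AD,EFIJ)=47/2
iteration 5: select AD,EFIJ (d=47/2); attach at lengths (35/4, 11/4); label the merged cluster ADEFIJ
final tree: ((A:3,D:3):35/4,(((E:4,F:4):1/2,I:9/2):9/2,J:9):11/4)
total length: 44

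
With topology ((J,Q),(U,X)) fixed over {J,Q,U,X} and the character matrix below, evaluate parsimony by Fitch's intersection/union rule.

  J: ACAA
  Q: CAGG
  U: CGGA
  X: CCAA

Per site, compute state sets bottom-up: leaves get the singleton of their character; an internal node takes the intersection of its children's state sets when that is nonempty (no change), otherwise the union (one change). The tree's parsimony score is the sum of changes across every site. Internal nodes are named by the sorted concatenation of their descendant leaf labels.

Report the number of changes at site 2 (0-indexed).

JQ@0: {A} ∪ {C} = {A,C} (union, +1)
UX@0: {C} ∩ {C} = {C} (intersection, +0)
JQUX@0: {A,C} ∩ {C} = {C} (intersection, +0)
JQ@1: {C} ∪ {A} = {A,C} (union, +1)
UX@1: {G} ∪ {C} = {C,G} (union, +1)
JQUX@1: {A,C} ∩ {C,G} = {C} (intersection, +0)
JQ@2: {A} ∪ {G} = {A,G} (union, +1)
UX@2: {G} ∪ {A} = {A,G} (union, +1)
JQUX@2: {A,G} ∩ {A,G} = {A,G} (intersection, +0)
JQ@3: {A} ∪ {G} = {A,G} (union, +1)
UX@3: {A} ∩ {A} = {A} (intersection, +0)
JQUX@3: {A,G} ∩ {A} = {A} (intersection, +0)
per-site changes: [1, 2, 2, 1]; total = 6

2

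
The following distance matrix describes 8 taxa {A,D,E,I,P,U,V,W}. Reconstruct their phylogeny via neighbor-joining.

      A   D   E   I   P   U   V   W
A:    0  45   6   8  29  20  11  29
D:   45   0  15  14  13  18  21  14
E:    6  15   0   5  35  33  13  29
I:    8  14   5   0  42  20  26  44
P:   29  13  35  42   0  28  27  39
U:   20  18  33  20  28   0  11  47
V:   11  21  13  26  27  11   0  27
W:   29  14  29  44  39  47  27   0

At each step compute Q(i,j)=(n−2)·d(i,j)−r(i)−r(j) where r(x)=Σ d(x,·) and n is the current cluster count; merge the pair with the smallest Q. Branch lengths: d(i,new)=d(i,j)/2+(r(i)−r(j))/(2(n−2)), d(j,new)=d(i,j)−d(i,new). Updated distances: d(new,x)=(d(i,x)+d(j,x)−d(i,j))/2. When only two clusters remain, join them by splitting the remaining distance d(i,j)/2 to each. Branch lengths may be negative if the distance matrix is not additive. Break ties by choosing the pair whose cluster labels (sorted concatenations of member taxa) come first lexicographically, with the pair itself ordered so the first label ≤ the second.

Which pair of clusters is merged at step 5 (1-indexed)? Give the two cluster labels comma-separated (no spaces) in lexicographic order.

step 1: merge (D,W) at d=14, Q=-285; branch lengths D→-5/12, W→173/12; new cluster DW
  updated: d(A,DW)=30, d(DW,E)=15, d(DW,I)=22, d(DW,P)=19, d(DW,U)=51/2, d(DW,V)=17
step 2: merge (DW,P) at d=19, Q=-427/2; branch lengths DW→87/20, P→293/20; new cluster DPW
  updated: d(A,DPW)=20, d(DPW,E)=31/2, d(DPW,I)=45/2, d(DPW,U)=69/4, d(DPW,V)=25/2
step 3: merge (E,I) at d=5, Q=-134; branch lengths E→11/8, I→29/8; new cluster EI
  updated: d(A,EI)=9/2, d(DPW,EI)=33/2, d(EI,U)=24, d(EI,V)=17
step 4: merge (A,EI) at d=9/2, Q=-104; branch lengths A→7/6, EI→10/3; new cluster AEI
  updated: d(AEI,DPW)=16, d(AEI,U)=79/4, d(AEI,V)=47/4
step 5: merge (AEI,DPW) at d=16, Q=-245/4; branch lengths AEI→135/16, DPW→121/16; new cluster ADEIPW
  updated: d(ADEIPW,U)=21/2, d(ADEIPW,V)=33/8
step 6: merge (ADEIPW,U) at d=21/2, Q=-205/8; branch lengths ADEIPW→29/16, U→139/16; new cluster ADEIPUW
  updated: d(ADEIPUW,V)=37/16
step 7: merge (ADEIPUW,V) at d=37/16; branch lengths ADEIPUW→37/32, V→37/32; new cluster ADEIPUVW
final tree: ((((A:7/6,(E:11/8,I:29/8):10/3):135/16,((D:-5/12,W:173/12):87/20,P:293/20):121/16):29/16,U:139/16):37/32,V:37/32)
total length: 1141/16

AEI,DPW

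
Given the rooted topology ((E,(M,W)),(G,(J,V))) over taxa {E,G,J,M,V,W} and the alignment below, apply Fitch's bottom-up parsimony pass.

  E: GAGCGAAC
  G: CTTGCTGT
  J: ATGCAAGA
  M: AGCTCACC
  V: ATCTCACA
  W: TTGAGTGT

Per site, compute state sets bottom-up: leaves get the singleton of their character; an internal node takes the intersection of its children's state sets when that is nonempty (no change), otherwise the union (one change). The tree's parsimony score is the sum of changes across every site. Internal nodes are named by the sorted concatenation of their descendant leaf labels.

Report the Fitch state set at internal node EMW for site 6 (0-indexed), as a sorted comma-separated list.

A,C,G

[col 0] MW: children M:{A}, W:{T} ∪→ {A,T}; cost 1
[col 0] EMW: children E:{G}, MW:{A,T} ∪→ {A,G,T}; cost 1
[col 0] JV: children J:{A}, V:{A} ∩→ {A}; cost 0
[col 0] GJV: children G:{C}, JV:{A} ∪→ {A,C}; cost 1
[col 0] EGJMVW: children EMW:{A,G,T}, GJV:{A,C} ∩→ {A}; cost 0
[col 1] MW: children M:{G}, W:{T} ∪→ {G,T}; cost 1
[col 1] EMW: children E:{A}, MW:{G,T} ∪→ {A,G,T}; cost 1
[col 1] JV: children J:{T}, V:{T} ∩→ {T}; cost 0
[col 1] GJV: children G:{T}, JV:{T} ∩→ {T}; cost 0
[col 1] EGJMVW: children EMW:{A,G,T}, GJV:{T} ∩→ {T}; cost 0
[col 2] MW: children M:{C}, W:{G} ∪→ {C,G}; cost 1
[col 2] EMW: children E:{G}, MW:{C,G} ∩→ {G}; cost 0
[col 2] JV: children J:{G}, V:{C} ∪→ {C,G}; cost 1
[col 2] GJV: children G:{T}, JV:{C,G} ∪→ {C,G,T}; cost 1
[col 2] EGJMVW: children EMW:{G}, GJV:{C,G,T} ∩→ {G}; cost 0
[col 3] MW: children M:{T}, W:{A} ∪→ {A,T}; cost 1
[col 3] EMW: children E:{C}, MW:{A,T} ∪→ {A,C,T}; cost 1
[col 3] JV: children J:{C}, V:{T} ∪→ {C,T}; cost 1
[col 3] GJV: children G:{G}, JV:{C,T} ∪→ {C,G,T}; cost 1
[col 3] EGJMVW: children EMW:{A,C,T}, GJV:{C,G,T} ∩→ {C,T}; cost 0
[col 4] MW: children M:{C}, W:{G} ∪→ {C,G}; cost 1
[col 4] EMW: children E:{G}, MW:{C,G} ∩→ {G}; cost 0
[col 4] JV: children J:{A}, V:{C} ∪→ {A,C}; cost 1
[col 4] GJV: children G:{C}, JV:{A,C} ∩→ {C}; cost 0
[col 4] EGJMVW: children EMW:{G}, GJV:{C} ∪→ {C,G}; cost 1
[col 5] MW: children M:{A}, W:{T} ∪→ {A,T}; cost 1
[col 5] EMW: children E:{A}, MW:{A,T} ∩→ {A}; cost 0
[col 5] JV: children J:{A}, V:{A} ∩→ {A}; cost 0
[col 5] GJV: children G:{T}, JV:{A} ∪→ {A,T}; cost 1
[col 5] EGJMVW: children EMW:{A}, GJV:{A,T} ∩→ {A}; cost 0
[col 6] MW: children M:{C}, W:{G} ∪→ {C,G}; cost 1
[col 6] EMW: children E:{A}, MW:{C,G} ∪→ {A,C,G}; cost 1
[col 6] JV: children J:{G}, V:{C} ∪→ {C,G}; cost 1
[col 6] GJV: children G:{G}, JV:{C,G} ∩→ {G}; cost 0
[col 6] EGJMVW: children EMW:{A,C,G}, GJV:{G} ∩→ {G}; cost 0
[col 7] MW: children M:{C}, W:{T} ∪→ {C,T}; cost 1
[col 7] EMW: children E:{C}, MW:{C,T} ∩→ {C}; cost 0
[col 7] JV: children J:{A}, V:{A} ∩→ {A}; cost 0
[col 7] GJV: children G:{T}, JV:{A} ∪→ {A,T}; cost 1
[col 7] EGJMVW: children EMW:{C}, GJV:{A,T} ∪→ {A,C,T}; cost 1
per-site changes: [3, 2, 3, 4, 3, 2, 3, 3]; total = 23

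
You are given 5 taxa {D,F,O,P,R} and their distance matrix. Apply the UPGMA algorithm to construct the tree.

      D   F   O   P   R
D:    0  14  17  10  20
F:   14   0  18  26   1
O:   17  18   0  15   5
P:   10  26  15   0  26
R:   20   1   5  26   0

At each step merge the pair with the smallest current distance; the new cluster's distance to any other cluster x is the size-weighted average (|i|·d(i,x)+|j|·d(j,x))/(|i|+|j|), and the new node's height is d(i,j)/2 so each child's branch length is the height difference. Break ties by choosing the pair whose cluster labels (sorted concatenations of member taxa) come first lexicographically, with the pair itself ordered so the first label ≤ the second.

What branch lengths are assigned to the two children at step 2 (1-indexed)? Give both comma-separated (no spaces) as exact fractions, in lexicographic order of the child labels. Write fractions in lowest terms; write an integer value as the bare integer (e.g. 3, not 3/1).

5,5

1. join F+R (d=1) ⇒ FR; edges |F|=1/2, |R|=1/2
  updated: d(D,FR)=17, d(FR,O)=23/2, d(FR,P)=26
2. join D+P (d=10) ⇒ DP; edges |D|=5, |P|=5
  updated: d(DP,FR)=43/2, d(DP,O)=16
3. join FR+O (d=23/2) ⇒ FOR; edges |FR|=21/4, |O|=23/4
  updated: d(DP,FOR)=59/3
4. join DP+FOR (d=59/3) ⇒ DFOPR; edges |DP|=29/6, |FOR|=49/12
final tree: ((D:5,P:5):29/6,((F:1/2,R:1/2):21/4,O:23/4):49/12)
total length: 371/12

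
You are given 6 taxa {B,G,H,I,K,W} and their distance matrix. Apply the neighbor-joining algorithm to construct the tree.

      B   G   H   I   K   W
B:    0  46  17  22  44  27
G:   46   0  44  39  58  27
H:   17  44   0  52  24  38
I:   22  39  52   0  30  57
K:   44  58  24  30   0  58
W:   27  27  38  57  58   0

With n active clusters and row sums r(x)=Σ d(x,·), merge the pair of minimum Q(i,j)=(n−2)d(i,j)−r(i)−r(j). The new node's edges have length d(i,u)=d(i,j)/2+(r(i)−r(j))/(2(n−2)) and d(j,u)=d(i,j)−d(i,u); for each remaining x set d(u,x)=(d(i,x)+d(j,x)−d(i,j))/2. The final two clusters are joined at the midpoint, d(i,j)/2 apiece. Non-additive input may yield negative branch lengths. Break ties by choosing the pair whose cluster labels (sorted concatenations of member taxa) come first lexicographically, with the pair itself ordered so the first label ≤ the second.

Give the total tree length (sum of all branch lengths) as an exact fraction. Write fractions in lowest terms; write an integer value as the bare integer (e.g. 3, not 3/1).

iteration 1: select G,W (d=27, Q=-313); attach at lengths (115/8, 101/8); label the merged cluster GW
  updated: d(B,GW)=23, d(GW,H)=55/2, d(GW,I)=69/2, d(GW,K)=89/2
iteration 2: select H,K (d=24, Q=-191); attach at lengths (25/3, 47/3); label the merged cluster HK
  updated: d(B,HK)=37/2, d(GW,HK)=24, d(HK,I)=29
iteration 3: select B,I (d=22, Q=-105); attach at lengths (11/2, 33/2); label the merged cluster BI
  updated: d(BI,GW)=71/4, d(BI,HK)=51/4
iteration 4: select BI,GW (d=71/4, Q=-109/2); attach at lengths (13/4, 29/2); label the merged cluster BGIW
  updated: d(BGIW,HK)=19/2
iteration 5: select BGIW,HK (d=19/2); attach at lengths (19/4, 19/4); label the merged cluster BGHIKW
final tree: (((B:11/2,I:33/2):13/4,(G:115/8,W:101/8):29/2):19/4,(H:25/3,K:47/3):19/4)
total length: 401/4

401/4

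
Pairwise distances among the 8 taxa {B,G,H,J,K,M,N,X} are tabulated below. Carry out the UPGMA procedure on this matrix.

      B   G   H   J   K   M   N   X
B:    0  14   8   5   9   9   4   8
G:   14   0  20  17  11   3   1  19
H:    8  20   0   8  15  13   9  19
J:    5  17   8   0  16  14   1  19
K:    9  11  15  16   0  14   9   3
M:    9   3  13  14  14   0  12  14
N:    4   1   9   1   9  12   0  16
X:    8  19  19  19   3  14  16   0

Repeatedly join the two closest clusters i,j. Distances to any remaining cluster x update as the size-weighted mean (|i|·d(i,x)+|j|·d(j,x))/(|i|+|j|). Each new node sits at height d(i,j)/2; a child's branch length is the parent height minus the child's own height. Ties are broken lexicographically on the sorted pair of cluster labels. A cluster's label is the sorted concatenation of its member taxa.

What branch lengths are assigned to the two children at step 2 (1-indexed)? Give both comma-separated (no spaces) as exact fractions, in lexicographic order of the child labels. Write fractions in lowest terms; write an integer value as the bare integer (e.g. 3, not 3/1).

3/2,3/2

iteration 1: select G,N (d=1); attach at lengths (1/2, 1/2); label the merged cluster GN
  updated: d(B,GN)=9, d(GN,H)=29/2, d(GN,J)=9, d(GN,K)=10, d(GN,M)=15/2, d(GN,X)=35/2
iteration 2: select K,X (d=3); attach at lengths (3/2, 3/2); label the merged cluster KX
  updated: d(B,KX)=17/2, d(GN,KX)=55/4, d(H,KX)=17, d(J,KX)=35/2, d(KX,M)=14
iteration 3: select B,J (d=5); attach at lengths (5/2, 5/2); label the merged cluster BJ
  updated: d(BJ,GN)=9, d(BJ,H)=8, d(BJ,KX)=13, d(BJ,M)=23/2
iteration 4: select GN,M (d=15/2); attach at lengths (13/4, 15/4); label the merged cluster GMN
  updated: d(BJ,GMN)=59/6, d(GMN,H)=14, d(GMN,KX)=83/6
iteration 5: select BJ,H (d=8); attach at lengths (3/2, 4); label the merged cluster BHJ
  updated: d(BHJ,GMN)=101/9, d(BHJ,KX)=43/3
iteration 6: select BHJ,GMN (d=101/9); attach at lengths (29/18, 67/36); label the merged cluster BGHJMN
  updated: d(BGHJMN,KX)=169/12
iteration 7: select BGHJMN,KX (d=169/12); attach at lengths (103/72, 133/24); label the merged cluster BGHJKMNX
final tree: ((((B:5/2,J:5/2):3/2,H:4):29/18,((G:1/2,N:1/2):13/4,M:15/4):67/36):103/72,(K:3/2,X:3/2):133/24)
total length: 575/18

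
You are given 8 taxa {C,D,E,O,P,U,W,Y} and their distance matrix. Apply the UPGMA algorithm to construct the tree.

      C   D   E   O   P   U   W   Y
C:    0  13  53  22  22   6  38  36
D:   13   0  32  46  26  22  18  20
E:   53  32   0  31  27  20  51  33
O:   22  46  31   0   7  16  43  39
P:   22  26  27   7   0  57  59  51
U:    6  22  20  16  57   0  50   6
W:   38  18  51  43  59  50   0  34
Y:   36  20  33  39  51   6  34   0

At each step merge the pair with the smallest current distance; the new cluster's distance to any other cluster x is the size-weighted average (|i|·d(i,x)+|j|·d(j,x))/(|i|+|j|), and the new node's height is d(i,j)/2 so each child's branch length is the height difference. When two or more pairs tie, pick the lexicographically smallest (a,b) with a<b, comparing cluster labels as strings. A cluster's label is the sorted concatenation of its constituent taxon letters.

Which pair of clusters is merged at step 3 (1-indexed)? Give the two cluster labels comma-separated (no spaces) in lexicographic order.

step 1: merge (C,U) at d=6; branch lengths C→3, U→3; new cluster CU
  updated: d(CU,D)=35/2, d(CU,E)=73/2, d(CU,O)=19, d(CU,P)=79/2, d(CU,W)=44, d(CU,Y)=21
step 2: merge (O,P) at d=7; branch lengths O→7/2, P→7/2; new cluster OP
  updated: d(CU,OP)=117/4, d(D,OP)=36, d(E,OP)=29, d(OP,W)=51, d(OP,Y)=45
step 3: merge (CU,D) at d=35/2; branch lengths CU→23/4, D→35/4; new cluster CDU
  updated: d(CDU,E)=35, d(CDU,OP)=63/2, d(CDU,W)=106/3, d(CDU,Y)=62/3
step 4: merge (CDU,Y) at d=62/3; branch lengths CDU→19/12, Y→31/3; new cluster CDUY
  updated: d(CDUY,E)=69/2, d(CDUY,OP)=279/8, d(CDUY,W)=35
step 5: merge (E,OP) at d=29; branch lengths E→29/2, OP→11; new cluster EOP
  updated: d(CDUY,EOP)=139/4, d(EOP,W)=51
step 6: merge (CDUY,EOP) at d=139/4; branch lengths CDUY→169/24, EOP→23/8; new cluster CDEOPUY
  updated: d(CDEOPUY,W)=293/7
step 7: merge (CDEOPUY,W) at d=293/7; branch lengths CDEOPUY→199/56, W→293/14; new cluster CDEOPUWY
final tree: (((((C:3,U:3):23/4,D:35/4):19/12,Y:31/3):169/24,(E:29/2,(O:7/2,P:7/2):11):23/8):199/56,W:293/14)
total length: 16685/168

CU,D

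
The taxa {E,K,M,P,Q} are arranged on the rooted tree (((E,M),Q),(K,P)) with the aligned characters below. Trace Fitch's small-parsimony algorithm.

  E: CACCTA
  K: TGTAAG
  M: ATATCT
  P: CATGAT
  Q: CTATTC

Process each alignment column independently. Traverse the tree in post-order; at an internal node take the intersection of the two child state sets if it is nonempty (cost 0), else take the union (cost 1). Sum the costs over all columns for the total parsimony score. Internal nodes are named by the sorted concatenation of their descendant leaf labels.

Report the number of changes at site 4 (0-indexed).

2

[col 0] EM: children E:{C}, M:{A} ∪→ {A,C}; cost 1
[col 0] EMQ: children EM:{A,C}, Q:{C} ∩→ {C}; cost 0
[col 0] KP: children K:{T}, P:{C} ∪→ {C,T}; cost 1
[col 0] EKMPQ: children EMQ:{C}, KP:{C,T} ∩→ {C}; cost 0
[col 1] EM: children E:{A}, M:{T} ∪→ {A,T}; cost 1
[col 1] EMQ: children EM:{A,T}, Q:{T} ∩→ {T}; cost 0
[col 1] KP: children K:{G}, P:{A} ∪→ {A,G}; cost 1
[col 1] EKMPQ: children EMQ:{T}, KP:{A,G} ∪→ {A,G,T}; cost 1
[col 2] EM: children E:{C}, M:{A} ∪→ {A,C}; cost 1
[col 2] EMQ: children EM:{A,C}, Q:{A} ∩→ {A}; cost 0
[col 2] KP: children K:{T}, P:{T} ∩→ {T}; cost 0
[col 2] EKMPQ: children EMQ:{A}, KP:{T} ∪→ {A,T}; cost 1
[col 3] EM: children E:{C}, M:{T} ∪→ {C,T}; cost 1
[col 3] EMQ: children EM:{C,T}, Q:{T} ∩→ {T}; cost 0
[col 3] KP: children K:{A}, P:{G} ∪→ {A,G}; cost 1
[col 3] EKMPQ: children EMQ:{T}, KP:{A,G} ∪→ {A,G,T}; cost 1
[col 4] EM: children E:{T}, M:{C} ∪→ {C,T}; cost 1
[col 4] EMQ: children EM:{C,T}, Q:{T} ∩→ {T}; cost 0
[col 4] KP: children K:{A}, P:{A} ∩→ {A}; cost 0
[col 4] EKMPQ: children EMQ:{T}, KP:{A} ∪→ {A,T}; cost 1
[col 5] EM: children E:{A}, M:{T} ∪→ {A,T}; cost 1
[col 5] EMQ: children EM:{A,T}, Q:{C} ∪→ {A,C,T}; cost 1
[col 5] KP: children K:{G}, P:{T} ∪→ {G,T}; cost 1
[col 5] EKMPQ: children EMQ:{A,C,T}, KP:{G,T} ∩→ {T}; cost 0
per-site changes: [2, 3, 2, 3, 2, 3]; total = 15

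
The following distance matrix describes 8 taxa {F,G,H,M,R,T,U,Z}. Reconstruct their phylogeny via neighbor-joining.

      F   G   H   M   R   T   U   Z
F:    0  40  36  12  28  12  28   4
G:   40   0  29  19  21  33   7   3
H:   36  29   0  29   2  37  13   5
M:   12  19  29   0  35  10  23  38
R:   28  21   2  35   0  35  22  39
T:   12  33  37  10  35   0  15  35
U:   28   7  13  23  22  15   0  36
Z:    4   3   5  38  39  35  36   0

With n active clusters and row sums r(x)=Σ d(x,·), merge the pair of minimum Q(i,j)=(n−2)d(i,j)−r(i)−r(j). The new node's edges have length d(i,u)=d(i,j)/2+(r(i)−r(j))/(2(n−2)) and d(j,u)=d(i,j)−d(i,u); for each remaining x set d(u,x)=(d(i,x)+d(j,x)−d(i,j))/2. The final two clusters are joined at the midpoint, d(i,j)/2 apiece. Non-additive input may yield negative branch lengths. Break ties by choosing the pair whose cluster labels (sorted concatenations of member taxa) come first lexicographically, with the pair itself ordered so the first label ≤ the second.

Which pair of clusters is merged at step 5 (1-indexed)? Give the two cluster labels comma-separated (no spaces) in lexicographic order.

F,M

1. join H+R (d=2, Q=-321) ⇒ HR; edges |H|=-19/12, |R|=43/12
  updated: d(F,HR)=31, d(G,HR)=24, d(HR,M)=31, d(HR,T)=35, d(HR,U)=33/2, d(HR,Z)=21
2. join G+Z (d=3, Q=-248) ⇒ GZ; edges |G|=2/5, |Z|=13/5
  updated: d(F,GZ)=41/2, d(GZ,HR)=21, d(GZ,M)=27, d(GZ,T)=65/2, d(GZ,U)=20
3. join GZ+HR (d=21, Q=-343/2) ⇒ GHRZ; edges |GZ|=141/16, |HR|=195/16
  updated: d(F,GHRZ)=61/4, d(GHRZ,M)=37/2, d(GHRZ,T)=93/4, d(GHRZ,U)=31/4
4. join GHRZ+U (d=31/4, Q=-461/4) ⇒ GHRUZ; edges |GHRZ|=19/8, |U|=43/8
  updated: d(F,GHRUZ)=71/4, d(GHRUZ,M)=135/8, d(GHRUZ,T)=61/4
5. join F+M (d=12, Q=-453/8) ⇒ FM; edges |F|=215/32, |M|=169/32
  updated: d(FM,GHRUZ)=181/16, d(FM,T)=5
6. join FM+GHRUZ (d=181/16, Q=-505/16) ⇒ FGHMRUZ; edges |FM|=17/32, |GHRUZ|=345/32
  updated: d(FGHMRUZ,T)=143/32
7. join FGHMRUZ+T (d=143/32) ⇒ FGHMRTUZ; edges |FGHMRUZ|=143/64, |T|=143/64
final tree: (((F:215/32,M:169/32):17/32,(((G:2/5,Z:13/5):141/16,(H:-19/12,R:43/12):195/16):19/8,U:43/8):345/32):143/64,T:143/64)
total length: 1969/32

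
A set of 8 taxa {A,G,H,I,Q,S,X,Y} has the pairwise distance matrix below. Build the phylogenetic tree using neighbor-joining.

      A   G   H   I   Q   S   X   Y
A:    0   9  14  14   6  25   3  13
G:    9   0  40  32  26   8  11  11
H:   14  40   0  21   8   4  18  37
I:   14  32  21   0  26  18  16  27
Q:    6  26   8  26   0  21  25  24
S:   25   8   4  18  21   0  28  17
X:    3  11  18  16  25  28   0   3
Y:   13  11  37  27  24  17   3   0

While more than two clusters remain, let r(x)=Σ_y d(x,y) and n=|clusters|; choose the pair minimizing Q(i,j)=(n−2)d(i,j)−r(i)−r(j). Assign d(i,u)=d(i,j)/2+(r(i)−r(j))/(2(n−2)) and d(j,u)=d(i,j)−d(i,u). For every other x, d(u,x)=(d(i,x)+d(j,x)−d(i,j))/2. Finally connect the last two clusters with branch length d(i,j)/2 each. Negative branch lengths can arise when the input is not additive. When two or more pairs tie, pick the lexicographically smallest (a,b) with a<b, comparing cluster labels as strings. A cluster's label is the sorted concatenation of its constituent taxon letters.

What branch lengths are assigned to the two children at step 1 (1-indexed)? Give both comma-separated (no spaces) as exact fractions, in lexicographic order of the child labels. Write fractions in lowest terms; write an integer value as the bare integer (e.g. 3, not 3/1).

1. join H+S (d=4, Q=-239) ⇒ HS; edges |H|=15/4, |S|=1/4
  updated: d(A,HS)=35/2, d(G,HS)=22, d(HS,I)=35/2, d(HS,Q)=25/2, d(HS,X)=21, d(HS,Y)=25
2. join HS+Q (d=25/2, Q=-345/2) ⇒ HQS; edges |HS|=117/20, |Q|=133/20
  updated: d(A,HQS)=11/2, d(G,HQS)=71/4, d(HQS,I)=31/2, d(HQS,X)=67/4, d(HQS,Y)=73/4
3. join HQS+I (d=31/2, Q=-465/4) ⇒ HIQS; edges |HQS|=125/32, |I|=371/32
  updated: d(A,HIQS)=2, d(G,HIQS)=137/8, d(HIQS,X)=69/8, d(HIQS,Y)=119/8
4. join A+HIQS (d=2, Q=-509/8) ⇒ AHIQS; edges |A|=-77/48, |HIQS|=173/48
  updated: d(AHIQS,G)=193/16, d(AHIQS,X)=77/16, d(AHIQS,Y)=207/16
5. join AHIQS+G (d=193/16, Q=-159/4) ⇒ AGHIQS; edges |AHIQS|=159/32, |G|=227/32
  updated: d(AGHIQS,X)=15/8, d(AGHIQS,Y)=95/16
6. join AGHIQS+X (d=15/8, Q=-173/16) ⇒ AGHIQSX; edges |AGHIQS|=77/32, |X|=-17/32
  updated: d(AGHIQSX,Y)=113/32
7. join AGHIQSX+Y (d=113/32) ⇒ AGHIQSXY; edges |AGHIQSX|=113/64, |Y|=113/64
final tree: ((((A:-77/48,(((H:15/4,S:1/4):117/20,Q:133/20):125/32,I:371/32):173/48):159/32,G:227/32):77/32,X:-17/32):113/64,Y:113/64)
total length: 1647/32

15/4,1/4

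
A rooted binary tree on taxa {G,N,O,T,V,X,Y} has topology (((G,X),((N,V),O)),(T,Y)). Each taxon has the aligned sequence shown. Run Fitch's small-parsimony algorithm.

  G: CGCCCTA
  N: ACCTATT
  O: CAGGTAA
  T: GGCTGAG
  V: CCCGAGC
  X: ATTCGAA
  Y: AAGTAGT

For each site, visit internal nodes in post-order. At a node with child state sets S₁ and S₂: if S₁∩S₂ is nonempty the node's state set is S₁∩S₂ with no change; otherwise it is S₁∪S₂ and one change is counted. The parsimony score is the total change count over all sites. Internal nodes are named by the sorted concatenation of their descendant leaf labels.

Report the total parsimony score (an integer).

GX@0: {C} ∪ {A} = {A,C} (union, +1)
NV@0: {A} ∪ {C} = {A,C} (union, +1)
NOV@0: {A,C} ∩ {C} = {C} (intersection, +0)
GNOVX@0: {A,C} ∩ {C} = {C} (intersection, +0)
TY@0: {G} ∪ {A} = {A,G} (union, +1)
GNOTVXY@0: {C} ∪ {A,G} = {A,C,G} (union, +1)
GX@1: {G} ∪ {T} = {G,T} (union, +1)
NV@1: {C} ∩ {C} = {C} (intersection, +0)
NOV@1: {C} ∪ {A} = {A,C} (union, +1)
GNOVX@1: {G,T} ∪ {A,C} = {A,C,G,T} (union, +1)
TY@1: {G} ∪ {A} = {A,G} (union, +1)
GNOTVXY@1: {A,C,G,T} ∩ {A,G} = {A,G} (intersection, +0)
GX@2: {C} ∪ {T} = {C,T} (union, +1)
NV@2: {C} ∩ {C} = {C} (intersection, +0)
NOV@2: {C} ∪ {G} = {C,G} (union, +1)
GNOVX@2: {C,T} ∩ {C,G} = {C} (intersection, +0)
TY@2: {C} ∪ {G} = {C,G} (union, +1)
GNOTVXY@2: {C} ∩ {C,G} = {C} (intersection, +0)
GX@3: {C} ∩ {C} = {C} (intersection, +0)
NV@3: {T} ∪ {G} = {G,T} (union, +1)
NOV@3: {G,T} ∩ {G} = {G} (intersection, +0)
GNOVX@3: {C} ∪ {G} = {C,G} (union, +1)
TY@3: {T} ∩ {T} = {T} (intersection, +0)
GNOTVXY@3: {C,G} ∪ {T} = {C,G,T} (union, +1)
GX@4: {C} ∪ {G} = {C,G} (union, +1)
NV@4: {A} ∩ {A} = {A} (intersection, +0)
NOV@4: {A} ∪ {T} = {A,T} (union, +1)
GNOVX@4: {C,G} ∪ {A,T} = {A,C,G,T} (union, +1)
TY@4: {G} ∪ {A} = {A,G} (union, +1)
GNOTVXY@4: {A,C,G,T} ∩ {A,G} = {A,G} (intersection, +0)
GX@5: {T} ∪ {A} = {A,T} (union, +1)
NV@5: {T} ∪ {G} = {G,T} (union, +1)
NOV@5: {G,T} ∪ {A} = {A,G,T} (union, +1)
GNOVX@5: {A,T} ∩ {A,G,T} = {A,T} (intersection, +0)
TY@5: {A} ∪ {G} = {A,G} (union, +1)
GNOTVXY@5: {A,T} ∩ {A,G} = {A} (intersection, +0)
GX@6: {A} ∩ {A} = {A} (intersection, +0)
NV@6: {T} ∪ {C} = {C,T} (union, +1)
NOV@6: {C,T} ∪ {A} = {A,C,T} (union, +1)
GNOVX@6: {A} ∩ {A,C,T} = {A} (intersection, +0)
TY@6: {G} ∪ {T} = {G,T} (union, +1)
GNOTVXY@6: {A} ∪ {G,T} = {A,G,T} (union, +1)
per-site changes: [4, 4, 3, 3, 4, 4, 4]; total = 26

26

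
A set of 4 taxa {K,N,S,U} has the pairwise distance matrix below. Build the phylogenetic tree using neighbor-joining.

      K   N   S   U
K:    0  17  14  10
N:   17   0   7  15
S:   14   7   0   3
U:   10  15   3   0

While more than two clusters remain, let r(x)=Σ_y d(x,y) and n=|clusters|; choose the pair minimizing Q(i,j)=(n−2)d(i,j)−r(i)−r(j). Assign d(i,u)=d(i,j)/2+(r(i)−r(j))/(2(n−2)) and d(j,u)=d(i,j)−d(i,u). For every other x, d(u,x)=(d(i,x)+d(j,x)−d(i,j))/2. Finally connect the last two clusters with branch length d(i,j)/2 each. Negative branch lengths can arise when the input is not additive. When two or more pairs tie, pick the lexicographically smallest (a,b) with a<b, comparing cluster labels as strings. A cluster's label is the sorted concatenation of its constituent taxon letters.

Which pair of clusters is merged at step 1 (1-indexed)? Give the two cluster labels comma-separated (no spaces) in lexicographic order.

K,U

1. join K+U (d=10, Q=-49) ⇒ KU; edges |K|=33/4, |U|=7/4
  updated: d(KU,N)=11, d(KU,S)=7/2
2. join KU+N (d=11, Q=-43/2) ⇒ KNU; edges |KU|=15/4, |N|=29/4
  updated: d(KNU,S)=-1/4
3. join KNU+S (d=-1/4) ⇒ KNSU; edges |KNU|=-1/8, |S|=-1/8
final tree: (((K:33/4,U:7/4):15/4,N:29/4):-1/8,S:-1/8)
total length: 83/4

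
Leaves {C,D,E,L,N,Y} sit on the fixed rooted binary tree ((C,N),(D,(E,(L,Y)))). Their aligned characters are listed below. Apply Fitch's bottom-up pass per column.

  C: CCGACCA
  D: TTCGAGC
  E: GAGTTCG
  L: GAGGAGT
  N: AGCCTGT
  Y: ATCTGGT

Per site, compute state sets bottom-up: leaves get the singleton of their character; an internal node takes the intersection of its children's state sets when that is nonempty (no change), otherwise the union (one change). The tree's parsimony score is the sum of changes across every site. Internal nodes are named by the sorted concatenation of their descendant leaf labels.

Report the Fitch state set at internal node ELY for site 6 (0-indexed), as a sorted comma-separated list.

site 0, node CN: C={C} ∪ N={A} → {A,C} (+1)
site 0, node LY: L={G} ∪ Y={A} → {A,G} (+1)
site 0, node ELY: E={G} ∩ LY={A,G} → {G} (+0)
site 0, node DELY: D={T} ∪ ELY={G} → {G,T} (+1)
site 0, node CDELNY: CN={A,C} ∪ DELY={G,T} → {A,C,G,T} (+1)
site 1, node CN: C={C} ∪ N={G} → {C,G} (+1)
site 1, node LY: L={A} ∪ Y={T} → {A,T} (+1)
site 1, node ELY: E={A} ∩ LY={A,T} → {A} (+0)
site 1, node DELY: D={T} ∪ ELY={A} → {A,T} (+1)
site 1, node CDELNY: CN={C,G} ∪ DELY={A,T} → {A,C,G,T} (+1)
site 2, node CN: C={G} ∪ N={C} → {C,G} (+1)
site 2, node LY: L={G} ∪ Y={C} → {C,G} (+1)
site 2, node ELY: E={G} ∩ LY={C,G} → {G} (+0)
site 2, node DELY: D={C} ∪ ELY={G} → {C,G} (+1)
site 2, node CDELNY: CN={C,G} ∩ DELY={C,G} → {C,G} (+0)
site 3, node CN: C={A} ∪ N={C} → {A,C} (+1)
site 3, node LY: L={G} ∪ Y={T} → {G,T} (+1)
site 3, node ELY: E={T} ∩ LY={G,T} → {T} (+0)
site 3, node DELY: D={G} ∪ ELY={T} → {G,T} (+1)
site 3, node CDELNY: CN={A,C} ∪ DELY={G,T} → {A,C,G,T} (+1)
site 4, node CN: C={C} ∪ N={T} → {C,T} (+1)
site 4, node LY: L={A} ∪ Y={G} → {A,G} (+1)
site 4, node ELY: E={T} ∪ LY={A,G} → {A,G,T} (+1)
site 4, node DELY: D={A} ∩ ELY={A,G,T} → {A} (+0)
site 4, node CDELNY: CN={C,T} ∪ DELY={A} → {A,C,T} (+1)
site 5, node CN: C={C} ∪ N={G} → {C,G} (+1)
site 5, node LY: L={G} ∩ Y={G} → {G} (+0)
site 5, node ELY: E={C} ∪ LY={G} → {C,G} (+1)
site 5, node DELY: D={G} ∩ ELY={C,G} → {G} (+0)
site 5, node CDELNY: CN={C,G} ∩ DELY={G} → {G} (+0)
site 6, node CN: C={A} ∪ N={T} → {A,T} (+1)
site 6, node LY: L={T} ∩ Y={T} → {T} (+0)
site 6, node ELY: E={G} ∪ LY={T} → {G,T} (+1)
site 6, node DELY: D={C} ∪ ELY={G,T} → {C,G,T} (+1)
site 6, node CDELNY: CN={A,T} ∩ DELY={C,G,T} → {T} (+0)
per-site changes: [4, 4, 3, 4, 4, 2, 3]; total = 24

G,T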